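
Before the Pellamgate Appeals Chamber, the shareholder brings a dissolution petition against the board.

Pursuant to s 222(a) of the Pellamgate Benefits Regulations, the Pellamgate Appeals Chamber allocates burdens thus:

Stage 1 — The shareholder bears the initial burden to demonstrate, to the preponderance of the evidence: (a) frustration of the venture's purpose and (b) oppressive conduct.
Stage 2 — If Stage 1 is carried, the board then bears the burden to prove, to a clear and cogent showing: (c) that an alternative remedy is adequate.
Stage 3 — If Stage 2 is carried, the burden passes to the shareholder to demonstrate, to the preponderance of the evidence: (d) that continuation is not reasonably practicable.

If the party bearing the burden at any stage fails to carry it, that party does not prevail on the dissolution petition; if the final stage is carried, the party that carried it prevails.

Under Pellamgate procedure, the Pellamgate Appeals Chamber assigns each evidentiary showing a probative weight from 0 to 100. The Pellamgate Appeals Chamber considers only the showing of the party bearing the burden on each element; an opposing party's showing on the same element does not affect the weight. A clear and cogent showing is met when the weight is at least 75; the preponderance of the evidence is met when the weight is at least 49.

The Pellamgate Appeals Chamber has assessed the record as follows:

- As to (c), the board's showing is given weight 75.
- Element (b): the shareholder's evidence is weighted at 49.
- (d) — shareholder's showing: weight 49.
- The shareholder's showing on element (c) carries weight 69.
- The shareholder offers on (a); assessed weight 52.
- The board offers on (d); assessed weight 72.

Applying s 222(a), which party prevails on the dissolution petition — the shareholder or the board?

shareholder

Stage 1 (shareholder, the preponderance of the evidence, weight is at least 49): (a) 52 ≥ 49 — meets; (b) 49 ≥ 49 — meets.
  All elements met. The burden passes to the board.
Stage 2 (board, a clear and cogent showing, weight is at least 75): (c) 75 (shareholder's 69 disregarded) ≥ 75 — meets.
  Stage 2 is satisfied; the onus moves to the shareholder.
Stage 3 (shareholder, the preponderance of the evidence, weight is at least 49): (d) 49 (board's 72 disregarded) ≥ 49 — meets.
  All elements met at the final stage.
With every stage satisfied, the shareholder prevails.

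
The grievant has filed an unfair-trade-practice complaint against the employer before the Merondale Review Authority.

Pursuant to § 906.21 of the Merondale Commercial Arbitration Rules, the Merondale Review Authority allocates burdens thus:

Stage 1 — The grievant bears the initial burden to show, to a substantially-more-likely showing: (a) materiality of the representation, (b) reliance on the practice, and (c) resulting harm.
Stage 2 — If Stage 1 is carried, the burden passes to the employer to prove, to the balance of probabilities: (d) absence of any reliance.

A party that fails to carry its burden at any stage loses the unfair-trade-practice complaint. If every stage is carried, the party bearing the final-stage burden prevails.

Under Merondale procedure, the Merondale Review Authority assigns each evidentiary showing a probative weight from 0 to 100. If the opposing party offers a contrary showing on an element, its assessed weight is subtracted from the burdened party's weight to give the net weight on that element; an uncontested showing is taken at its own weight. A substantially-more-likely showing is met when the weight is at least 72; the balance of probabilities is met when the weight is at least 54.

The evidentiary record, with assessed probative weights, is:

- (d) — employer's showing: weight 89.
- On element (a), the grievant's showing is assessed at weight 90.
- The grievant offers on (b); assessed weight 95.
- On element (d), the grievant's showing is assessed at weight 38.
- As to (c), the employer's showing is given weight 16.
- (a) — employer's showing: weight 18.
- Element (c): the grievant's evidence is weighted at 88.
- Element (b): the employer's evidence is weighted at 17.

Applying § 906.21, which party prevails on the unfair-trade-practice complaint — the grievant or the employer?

At Stage 1 the grievant must meet a substantially-more-likely showing (weight is at least 72): on (a) the weight is 90 less the opposing 18 gives net 72, which does reach 72, so (a) meets the standard; on (b) the weight is 95 less the opposing 17 gives net 78, which does reach 72, so (b) meets the standard; on (c) the weight is 88 less the opposing 16 gives net 72, which does reach 72, so (c) meets the standard.
  All elements met. The burden passes to the employer.
At Stage 2 the employer must meet the balance of probabilities (weight is at least 54): on (d) the weight is 89 less the opposing 38 gives net 51, which does not reach 54, so (d) does not meet the standard.
  Not every element is met, so the employer fails to carry Stage 2.
The analysis ends at Stage 2; the grievant prevails.

grievant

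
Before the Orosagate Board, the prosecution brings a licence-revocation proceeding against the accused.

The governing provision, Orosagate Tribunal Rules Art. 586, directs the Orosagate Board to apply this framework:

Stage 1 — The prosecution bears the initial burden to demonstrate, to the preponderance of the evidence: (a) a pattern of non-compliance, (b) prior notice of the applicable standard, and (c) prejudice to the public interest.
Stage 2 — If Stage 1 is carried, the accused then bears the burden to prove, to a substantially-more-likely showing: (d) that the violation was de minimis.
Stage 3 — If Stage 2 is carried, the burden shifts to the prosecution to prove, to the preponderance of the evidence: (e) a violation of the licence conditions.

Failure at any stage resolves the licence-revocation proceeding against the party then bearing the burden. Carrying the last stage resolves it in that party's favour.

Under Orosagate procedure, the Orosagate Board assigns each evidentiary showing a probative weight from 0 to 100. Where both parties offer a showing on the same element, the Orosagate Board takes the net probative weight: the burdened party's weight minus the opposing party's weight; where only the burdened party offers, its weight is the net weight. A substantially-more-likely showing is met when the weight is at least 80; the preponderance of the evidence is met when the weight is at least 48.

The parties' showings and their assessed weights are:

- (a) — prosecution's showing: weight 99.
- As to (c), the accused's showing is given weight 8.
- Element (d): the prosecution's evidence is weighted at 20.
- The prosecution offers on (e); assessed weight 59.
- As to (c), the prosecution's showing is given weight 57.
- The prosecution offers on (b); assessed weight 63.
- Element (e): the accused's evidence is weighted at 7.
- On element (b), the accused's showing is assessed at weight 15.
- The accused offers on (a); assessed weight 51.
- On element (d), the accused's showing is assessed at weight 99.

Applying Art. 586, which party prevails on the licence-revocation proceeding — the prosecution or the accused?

prosecution

Stage 1 (prosecution, the preponderance of the evidence, weight is at least 48): (a) net 99−51=48 ≥ 48 — meets; (b) net 63−15=48 ≥ 48 — meets; (c) net 57−8=49 ≥ 48 — meets.
  Stage 1 carried; the burden shifts to the accused.
Stage 2 (accused, a substantially-more-likely showing, weight is at least 80): (d) net 99−20=79 < 80 — fails.
  Not every element is met, so the accused fails to carry Stage 2.
So the prosecution prevails.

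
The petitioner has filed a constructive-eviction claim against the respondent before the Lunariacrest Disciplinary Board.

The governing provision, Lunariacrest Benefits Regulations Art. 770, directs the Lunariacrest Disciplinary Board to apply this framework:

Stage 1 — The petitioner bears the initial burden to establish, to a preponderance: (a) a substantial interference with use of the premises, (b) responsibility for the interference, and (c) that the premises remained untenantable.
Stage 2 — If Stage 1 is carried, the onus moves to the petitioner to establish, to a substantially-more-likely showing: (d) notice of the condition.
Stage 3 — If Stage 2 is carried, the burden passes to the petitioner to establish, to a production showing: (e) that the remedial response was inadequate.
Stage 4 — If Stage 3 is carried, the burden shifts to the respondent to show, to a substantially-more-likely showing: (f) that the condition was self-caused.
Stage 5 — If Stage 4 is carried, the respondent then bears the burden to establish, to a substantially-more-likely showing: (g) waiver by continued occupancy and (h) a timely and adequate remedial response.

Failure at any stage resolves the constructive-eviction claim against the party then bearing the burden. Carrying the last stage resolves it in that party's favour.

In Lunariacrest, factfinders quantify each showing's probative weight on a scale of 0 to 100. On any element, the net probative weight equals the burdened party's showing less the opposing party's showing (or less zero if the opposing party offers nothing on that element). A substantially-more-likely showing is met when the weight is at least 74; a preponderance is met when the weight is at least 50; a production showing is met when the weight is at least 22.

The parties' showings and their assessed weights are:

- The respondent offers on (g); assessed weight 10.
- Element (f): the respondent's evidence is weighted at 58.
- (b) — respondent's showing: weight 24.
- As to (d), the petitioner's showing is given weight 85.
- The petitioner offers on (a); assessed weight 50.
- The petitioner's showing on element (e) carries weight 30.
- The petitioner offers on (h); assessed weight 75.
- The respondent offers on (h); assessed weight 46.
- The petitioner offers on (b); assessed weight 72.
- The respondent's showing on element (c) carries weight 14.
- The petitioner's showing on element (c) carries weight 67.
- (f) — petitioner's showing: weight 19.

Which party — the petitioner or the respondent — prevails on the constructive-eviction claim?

Stage 1 — burden on petitioner; standard: a preponderance (weight is at least 50).
    (a): 50 ≥ 50 [met]
    (b): 72 − 24 = 48 < 50 [not met]
    (c): 67 − 14 = 53 ≥ 50 [met]
  Stage 1 not carried; the petitioner fails its burden.
The respondent prevails.

respondent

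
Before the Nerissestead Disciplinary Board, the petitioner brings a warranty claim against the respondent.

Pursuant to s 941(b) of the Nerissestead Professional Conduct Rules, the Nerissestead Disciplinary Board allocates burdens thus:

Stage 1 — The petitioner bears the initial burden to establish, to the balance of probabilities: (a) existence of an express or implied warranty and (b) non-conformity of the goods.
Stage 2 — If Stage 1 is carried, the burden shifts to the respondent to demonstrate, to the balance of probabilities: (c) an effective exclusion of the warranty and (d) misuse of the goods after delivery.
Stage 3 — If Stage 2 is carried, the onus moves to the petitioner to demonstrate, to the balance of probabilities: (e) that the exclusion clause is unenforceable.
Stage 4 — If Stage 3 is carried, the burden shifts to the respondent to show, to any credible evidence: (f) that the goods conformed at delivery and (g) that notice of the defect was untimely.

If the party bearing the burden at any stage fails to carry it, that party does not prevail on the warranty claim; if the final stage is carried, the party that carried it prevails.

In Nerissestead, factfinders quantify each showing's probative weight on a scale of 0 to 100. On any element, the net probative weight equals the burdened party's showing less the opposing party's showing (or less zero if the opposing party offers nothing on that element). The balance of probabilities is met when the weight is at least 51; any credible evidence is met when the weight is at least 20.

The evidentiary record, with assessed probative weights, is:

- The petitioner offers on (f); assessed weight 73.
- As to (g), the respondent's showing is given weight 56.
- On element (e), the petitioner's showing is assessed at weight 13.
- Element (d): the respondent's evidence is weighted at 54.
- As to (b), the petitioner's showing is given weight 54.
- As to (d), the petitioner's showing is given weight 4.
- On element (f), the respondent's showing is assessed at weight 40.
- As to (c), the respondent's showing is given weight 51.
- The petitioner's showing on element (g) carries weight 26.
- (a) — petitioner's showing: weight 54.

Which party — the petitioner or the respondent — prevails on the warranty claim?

At Stage 1 the petitioner must meet the balance of probabilities (weight is at least 51): on (a) the weight is 54, ≥ 51, so (a) meets the standard; on (b) the weight is 54, ≥ 51, so (b) meets the standard.
  All elements met. The burden passes to the respondent.
At Stage 2 the respondent must meet the balance of probabilities (weight is at least 51): on (c) the weight is 51, which does reach 51, so (c) meets the standard; on (d) the weight is 54 less the opposing 4 gives net 50, < 51, so (d) does not meet the standard.
  Stage 2 not carried; the respondent fails its burden.
The analysis ends at Stage 2; the petitioner prevails.

petitioner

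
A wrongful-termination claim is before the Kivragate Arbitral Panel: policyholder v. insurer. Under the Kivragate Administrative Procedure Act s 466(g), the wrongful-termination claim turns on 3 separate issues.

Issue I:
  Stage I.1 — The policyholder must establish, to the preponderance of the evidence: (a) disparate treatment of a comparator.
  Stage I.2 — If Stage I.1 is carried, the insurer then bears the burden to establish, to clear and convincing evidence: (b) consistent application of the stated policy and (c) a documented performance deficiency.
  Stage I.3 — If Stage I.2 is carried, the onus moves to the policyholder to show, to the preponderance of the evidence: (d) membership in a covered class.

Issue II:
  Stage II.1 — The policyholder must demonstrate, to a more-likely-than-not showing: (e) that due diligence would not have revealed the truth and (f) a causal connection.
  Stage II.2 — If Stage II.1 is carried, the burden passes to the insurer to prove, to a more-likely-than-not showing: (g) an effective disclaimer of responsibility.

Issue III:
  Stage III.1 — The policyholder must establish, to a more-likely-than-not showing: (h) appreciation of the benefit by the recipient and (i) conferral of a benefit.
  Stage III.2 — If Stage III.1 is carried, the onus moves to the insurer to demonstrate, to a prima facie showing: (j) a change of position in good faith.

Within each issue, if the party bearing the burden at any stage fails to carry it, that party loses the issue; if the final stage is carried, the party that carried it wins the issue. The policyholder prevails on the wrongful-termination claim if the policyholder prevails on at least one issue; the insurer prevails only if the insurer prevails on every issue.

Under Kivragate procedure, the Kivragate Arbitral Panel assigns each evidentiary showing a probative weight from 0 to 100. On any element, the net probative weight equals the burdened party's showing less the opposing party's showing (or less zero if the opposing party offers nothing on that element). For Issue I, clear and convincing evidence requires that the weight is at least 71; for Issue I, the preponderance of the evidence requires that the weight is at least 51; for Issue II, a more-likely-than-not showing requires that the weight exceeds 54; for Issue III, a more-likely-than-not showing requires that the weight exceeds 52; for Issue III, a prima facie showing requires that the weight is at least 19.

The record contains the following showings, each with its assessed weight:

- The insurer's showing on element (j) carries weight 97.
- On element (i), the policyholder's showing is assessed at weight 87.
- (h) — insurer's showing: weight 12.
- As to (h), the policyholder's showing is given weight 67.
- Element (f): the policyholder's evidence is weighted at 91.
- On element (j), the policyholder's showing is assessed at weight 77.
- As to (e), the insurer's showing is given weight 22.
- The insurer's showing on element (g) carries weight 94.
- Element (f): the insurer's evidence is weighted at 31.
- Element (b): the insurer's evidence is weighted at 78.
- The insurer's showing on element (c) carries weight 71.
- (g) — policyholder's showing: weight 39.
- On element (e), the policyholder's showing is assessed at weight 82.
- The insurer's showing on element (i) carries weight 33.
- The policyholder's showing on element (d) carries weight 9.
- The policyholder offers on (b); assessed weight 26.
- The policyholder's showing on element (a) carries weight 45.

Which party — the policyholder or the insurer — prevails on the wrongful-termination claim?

insurer

— Issue I —
Stage I.1 — burden on policyholder; standard: the preponderance of the evidence (weight is at least 51).
    (a): 45 < 51 [not met]
  Not every element is met, so the policyholder fails to carry Stage I.1.
So the insurer prevails on this issue.
— Issue II —
At Stage II.1 the policyholder must meet a more-likely-than-not showing (weight exceeds 54): on (e) the weight is 82 less the opposing 22 gives net 60, > 54, so (e) meets the standard; on (f) the weight is 91 less the opposing 31 gives net 60, which does exceed 54, so (f) meets the standard.
  All elements met. The burden passes to the insurer.
At Stage II.2 the insurer must meet a more-likely-than-not showing (weight exceeds 54): on (g) the weight is 94 less the opposing 39 gives net 55, which does exceed 54, so (g) meets the standard.
  The insurer carries the last stage.
All stages carried — the insurer prevails on this issue.
— Issue III —
Stage III.1 (policyholder, a more-likely-than-not showing, weight exceeds 52): (h) net 67−12=55 > 52 — meets; (i) net 87−33=54 > 52 — meets.
  Stage III.1 is satisfied; the onus moves to the insurer.
Stage III.2 (insurer, a prima facie showing, weight is at least 19): (j) net 97−77=20 ≥ 19 — meets.
  Stage III.2 carried; the final stage is satisfied.
With every stage satisfied, the insurer prevails on this issue.
Per-issue: Issue I → insurer; Issue II → insurer; Issue III → insurer. The policyholder must prevail on at least one issue; overall, the insurer prevails.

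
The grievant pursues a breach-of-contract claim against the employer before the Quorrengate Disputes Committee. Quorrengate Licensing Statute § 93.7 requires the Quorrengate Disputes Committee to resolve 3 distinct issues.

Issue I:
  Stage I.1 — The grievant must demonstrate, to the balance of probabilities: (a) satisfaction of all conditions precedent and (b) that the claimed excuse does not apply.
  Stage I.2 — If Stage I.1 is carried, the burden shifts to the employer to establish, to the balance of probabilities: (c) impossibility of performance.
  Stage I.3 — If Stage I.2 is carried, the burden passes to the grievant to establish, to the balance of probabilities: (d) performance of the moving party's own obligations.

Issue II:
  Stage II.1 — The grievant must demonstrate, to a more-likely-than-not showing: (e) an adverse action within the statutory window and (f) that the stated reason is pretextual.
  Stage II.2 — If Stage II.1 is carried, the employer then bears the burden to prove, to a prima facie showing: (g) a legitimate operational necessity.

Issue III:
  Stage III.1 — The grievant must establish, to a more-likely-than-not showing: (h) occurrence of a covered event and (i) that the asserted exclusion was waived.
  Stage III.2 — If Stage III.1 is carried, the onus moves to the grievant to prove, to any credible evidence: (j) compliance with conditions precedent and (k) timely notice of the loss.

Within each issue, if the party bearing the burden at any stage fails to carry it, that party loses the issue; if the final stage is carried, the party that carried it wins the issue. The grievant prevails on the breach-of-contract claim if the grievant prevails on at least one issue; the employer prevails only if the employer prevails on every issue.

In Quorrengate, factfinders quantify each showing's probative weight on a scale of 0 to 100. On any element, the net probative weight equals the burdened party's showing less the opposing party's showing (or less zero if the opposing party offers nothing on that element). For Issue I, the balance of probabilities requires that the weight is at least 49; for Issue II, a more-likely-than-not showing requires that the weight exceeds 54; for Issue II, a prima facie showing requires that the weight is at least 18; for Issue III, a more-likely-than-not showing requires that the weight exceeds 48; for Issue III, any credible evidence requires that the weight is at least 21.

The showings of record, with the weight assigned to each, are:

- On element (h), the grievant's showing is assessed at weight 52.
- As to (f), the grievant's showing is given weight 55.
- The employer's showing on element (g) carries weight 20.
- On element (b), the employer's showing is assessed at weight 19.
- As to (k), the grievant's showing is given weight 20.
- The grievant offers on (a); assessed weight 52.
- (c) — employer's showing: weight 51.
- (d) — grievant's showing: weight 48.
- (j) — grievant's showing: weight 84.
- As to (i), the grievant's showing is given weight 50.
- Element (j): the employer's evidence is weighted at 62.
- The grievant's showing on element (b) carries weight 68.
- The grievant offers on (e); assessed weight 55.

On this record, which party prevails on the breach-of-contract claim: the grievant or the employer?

employer

— Issue I —
Stage I.1 (grievant, the balance of probabilities, weight is at least 49): (a) 52 ≥ 49 — meets; (b) net 68−19=49 ≥ 49 — meets.
  Stage I.1 is satisfied; the onus moves to the employer.
Stage I.2 (employer, the balance of probabilities, weight is at least 49): (c) 51 ≥ 49 — meets.
  All elements met. The burden passes to the grievant.
Stage I.3 (grievant, the balance of probabilities, weight is at least 49): (d) 48 < 49 — fails.
  The grievant does not carry Stage I.3.
So the employer prevails on this issue.
— Issue II —
Stage II.1 (grievant, a more-likely-than-not showing, weight exceeds 54): (e) 55 > 54 — meets; (f) 55 > 54 — meets.
  All elements met. The burden passes to the employer.
Stage II.2 (employer, a prima facie showing, weight is at least 18): (g) 20 ≥ 18 — meets.
  The employer carries the last stage.
Every stage carried; the employer prevails on this issue.
— Issue III —
At Stage III.1 the grievant must meet a more-likely-than-not showing (weight exceeds 48): on (h) the weight is 52, which does exceed 48, so (h) meets the standard; on (i) the weight is 50, which does exceed 48, so (i) meets the standard.
  Stage III.1 carried; the burden remains with the grievant.
At Stage III.2 the grievant must meet any credible evidence (weight is at least 21): on (j) the weight is 84 less the opposing 62 gives net 22, ≥ 21, so (j) meets the standard; on (k) the weight is 20, < 21, so (k) does not meet the standard.
  Stage III.2 not carried; the grievant fails its burden.
So the employer prevails on this issue.
Per-issue: Issue I → employer; Issue II → employer; Issue III → employer. The grievant must prevail on at least one issue; overall, the employer prevails.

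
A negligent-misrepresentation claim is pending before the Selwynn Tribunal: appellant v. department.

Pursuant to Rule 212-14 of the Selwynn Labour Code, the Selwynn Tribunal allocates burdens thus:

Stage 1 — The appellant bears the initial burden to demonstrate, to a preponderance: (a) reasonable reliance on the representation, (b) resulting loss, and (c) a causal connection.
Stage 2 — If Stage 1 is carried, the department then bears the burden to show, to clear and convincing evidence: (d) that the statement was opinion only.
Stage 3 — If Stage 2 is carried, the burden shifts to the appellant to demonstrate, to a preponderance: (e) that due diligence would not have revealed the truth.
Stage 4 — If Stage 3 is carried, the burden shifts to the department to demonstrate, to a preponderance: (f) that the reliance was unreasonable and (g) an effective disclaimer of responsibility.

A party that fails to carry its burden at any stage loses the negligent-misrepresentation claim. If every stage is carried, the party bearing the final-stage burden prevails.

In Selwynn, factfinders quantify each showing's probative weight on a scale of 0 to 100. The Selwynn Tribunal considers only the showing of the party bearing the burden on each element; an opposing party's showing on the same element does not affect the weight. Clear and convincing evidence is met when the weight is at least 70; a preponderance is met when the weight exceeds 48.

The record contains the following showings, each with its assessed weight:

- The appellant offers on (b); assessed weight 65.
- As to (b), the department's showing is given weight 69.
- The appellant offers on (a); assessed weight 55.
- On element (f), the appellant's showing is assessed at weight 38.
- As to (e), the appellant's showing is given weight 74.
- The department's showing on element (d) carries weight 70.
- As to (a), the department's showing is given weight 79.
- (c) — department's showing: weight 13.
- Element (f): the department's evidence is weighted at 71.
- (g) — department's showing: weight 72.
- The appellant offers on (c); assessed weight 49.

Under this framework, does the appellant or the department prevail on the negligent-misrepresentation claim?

Stage 1 (appellant, a preponderance, weight exceeds 48): (a) 55 (department's 79 disregarded) > 48 — meets; (b) 65 (department's 69 disregarded) > 48 — meets; (c) 49 (department's 13 disregarded) > 48 — meets.
  Stage 1 is satisfied; the onus moves to the department.
Stage 2 (department, clear and convincing evidence, weight is at least 70): (d) 70 ≥ 70 — meets.
  Stage 2 is satisfied; the onus moves to the appellant.
Stage 3 (appellant, a preponderance, weight exceeds 48): (e) 74 > 48 — meets.
  The appellant carries Stage 3; the department now bears the burden.
Stage 4 (department, a preponderance, weight exceeds 48): (f) 71 (appellant's 38 disregarded) > 48 — meets; (g) 72 > 48 — meets.
  Stage 4 carried; the final stage is satisfied.
Every stage carried; the department prevails.

department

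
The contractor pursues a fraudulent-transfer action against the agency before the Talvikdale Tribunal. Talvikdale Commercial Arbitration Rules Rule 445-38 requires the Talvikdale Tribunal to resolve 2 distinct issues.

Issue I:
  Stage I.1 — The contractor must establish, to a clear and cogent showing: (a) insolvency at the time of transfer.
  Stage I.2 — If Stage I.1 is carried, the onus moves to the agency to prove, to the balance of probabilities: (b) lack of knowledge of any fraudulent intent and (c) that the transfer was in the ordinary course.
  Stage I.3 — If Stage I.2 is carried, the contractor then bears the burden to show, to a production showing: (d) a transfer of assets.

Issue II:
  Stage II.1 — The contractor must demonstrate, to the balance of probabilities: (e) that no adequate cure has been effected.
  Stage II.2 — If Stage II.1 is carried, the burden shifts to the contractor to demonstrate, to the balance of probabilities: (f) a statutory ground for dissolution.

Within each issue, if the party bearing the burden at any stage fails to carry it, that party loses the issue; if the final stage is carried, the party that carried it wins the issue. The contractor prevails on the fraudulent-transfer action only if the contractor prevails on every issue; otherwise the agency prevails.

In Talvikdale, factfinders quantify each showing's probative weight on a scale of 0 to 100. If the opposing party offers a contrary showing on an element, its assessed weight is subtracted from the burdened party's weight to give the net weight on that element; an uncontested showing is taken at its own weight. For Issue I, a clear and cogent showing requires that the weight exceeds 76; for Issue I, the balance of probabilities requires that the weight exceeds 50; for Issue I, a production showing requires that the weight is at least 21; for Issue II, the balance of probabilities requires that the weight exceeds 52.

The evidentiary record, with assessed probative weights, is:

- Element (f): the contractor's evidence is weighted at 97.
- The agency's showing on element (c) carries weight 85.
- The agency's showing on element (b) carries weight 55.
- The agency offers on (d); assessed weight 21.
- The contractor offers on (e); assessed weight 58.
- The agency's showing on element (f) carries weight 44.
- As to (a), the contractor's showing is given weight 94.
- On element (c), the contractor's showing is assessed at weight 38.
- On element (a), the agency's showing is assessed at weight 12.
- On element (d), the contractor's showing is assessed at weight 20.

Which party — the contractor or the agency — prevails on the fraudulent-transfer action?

contractor

— Issue I —
At Stage I.1 the contractor must meet a clear and cogent showing (weight exceeds 76): on (a) the weight is 94 less the opposing 12 gives net 82, > 76, so (a) meets the standard.
  The contractor carries Stage I.1; the agency now bears the burden.
At Stage I.2 the agency must meet the balance of probabilities (weight exceeds 50): on (b) the weight is 55, > 50, so (b) meets the standard; on (c) the weight is 85 less the opposing 38 gives net 47, which does not exceed 50, so (c) does not meet the standard.
  Not every element is met, so the agency fails to carry Stage I.2.
The contractor prevails on this issue.
— Issue II —
At Stage II.1 the contractor must meet the balance of probabilities (weight exceeds 52): on (e) the weight is 58, which does exceed 52, so (e) meets the standard.
  All elements met. The contractor retains the burden for Stage II.2.
At Stage II.2 the contractor must meet the balance of probabilities (weight exceeds 52): on (f) the weight is 97 less the opposing 44 gives net 53, > 52, so (f) meets the standard.
  All elements met at the final stage.
With every stage satisfied, the contractor prevails on this issue.
Per-issue: Issue I → contractor; Issue II → contractor. The contractor must prevail on every issue; overall, the contractor prevails.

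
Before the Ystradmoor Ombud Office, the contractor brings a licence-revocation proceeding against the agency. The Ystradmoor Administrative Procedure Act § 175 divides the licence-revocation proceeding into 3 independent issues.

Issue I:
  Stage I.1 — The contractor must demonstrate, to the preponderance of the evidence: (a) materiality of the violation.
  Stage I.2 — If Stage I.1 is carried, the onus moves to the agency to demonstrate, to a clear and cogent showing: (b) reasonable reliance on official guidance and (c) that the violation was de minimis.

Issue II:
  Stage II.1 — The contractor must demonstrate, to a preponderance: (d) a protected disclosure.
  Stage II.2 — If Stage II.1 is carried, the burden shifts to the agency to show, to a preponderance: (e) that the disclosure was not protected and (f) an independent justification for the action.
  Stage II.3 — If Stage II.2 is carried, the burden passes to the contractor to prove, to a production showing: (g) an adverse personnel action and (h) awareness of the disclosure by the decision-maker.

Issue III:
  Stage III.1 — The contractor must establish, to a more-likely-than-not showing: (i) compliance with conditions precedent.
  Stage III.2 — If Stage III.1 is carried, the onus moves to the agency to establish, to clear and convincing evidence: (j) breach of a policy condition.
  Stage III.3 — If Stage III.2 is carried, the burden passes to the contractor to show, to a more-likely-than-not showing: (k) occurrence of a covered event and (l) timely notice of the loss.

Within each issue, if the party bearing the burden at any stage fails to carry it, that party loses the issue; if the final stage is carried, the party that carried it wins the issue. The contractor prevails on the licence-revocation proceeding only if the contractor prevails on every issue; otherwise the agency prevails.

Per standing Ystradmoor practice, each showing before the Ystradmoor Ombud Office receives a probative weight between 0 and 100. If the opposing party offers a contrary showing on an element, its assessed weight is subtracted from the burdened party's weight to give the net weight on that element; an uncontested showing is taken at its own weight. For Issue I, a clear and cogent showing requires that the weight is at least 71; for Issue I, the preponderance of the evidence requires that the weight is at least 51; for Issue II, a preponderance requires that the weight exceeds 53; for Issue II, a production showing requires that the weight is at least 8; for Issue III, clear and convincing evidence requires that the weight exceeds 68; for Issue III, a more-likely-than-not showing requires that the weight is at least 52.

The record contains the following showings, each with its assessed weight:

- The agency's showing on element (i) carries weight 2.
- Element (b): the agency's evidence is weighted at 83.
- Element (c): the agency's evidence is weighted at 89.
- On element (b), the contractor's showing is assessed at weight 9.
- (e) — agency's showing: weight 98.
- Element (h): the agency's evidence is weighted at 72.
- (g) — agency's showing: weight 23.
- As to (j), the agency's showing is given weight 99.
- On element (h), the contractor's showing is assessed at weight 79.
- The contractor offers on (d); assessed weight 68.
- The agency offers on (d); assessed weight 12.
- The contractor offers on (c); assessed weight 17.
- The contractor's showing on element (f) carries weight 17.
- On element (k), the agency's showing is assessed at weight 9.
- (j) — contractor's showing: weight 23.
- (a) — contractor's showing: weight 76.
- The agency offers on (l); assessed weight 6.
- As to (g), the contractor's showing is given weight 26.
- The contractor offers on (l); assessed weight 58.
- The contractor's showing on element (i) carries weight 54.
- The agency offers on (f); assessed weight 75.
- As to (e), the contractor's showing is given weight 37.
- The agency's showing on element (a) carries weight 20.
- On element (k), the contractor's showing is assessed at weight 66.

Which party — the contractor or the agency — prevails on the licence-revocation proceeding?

— Issue I —
Stage I.1 (contractor, the preponderance of the evidence, weight is at least 51): (a) net 76−20=56 ≥ 51 — meets.
  The contractor carries Stage I.1; the agency now bears the burden.
Stage I.2 (agency, a clear and cogent showing, weight is at least 71): (b) net 83−9=74 ≥ 71 — meets; (c) net 89−17=72 ≥ 71 — meets.
  The agency carries the last stage.
All stages carried — the agency prevails on this issue.
— Issue II —
At Stage II.1 the contractor must meet a preponderance (weight exceeds 53): on (d) the weight is 68 less the opposing 12 gives net 56, which does exceed 53, so (d) meets the standard.
  All elements met. The burden passes to the agency.
At Stage II.2 the agency must meet a preponderance (weight exceeds 53): on (e) the weight is 98 less the opposing 37 gives net 61, which does exceed 53, so (e) meets the standard; on (f) the weight is 75 less the opposing 17 gives net 58, which does exceed 53, so (f) meets the standard.
  All elements met. The burden passes to the contractor.
At Stage II.3 the contractor must meet a production showing (weight is at least 8): on (g) the weight is 26 less the opposing 23 gives net 3, which does not reach 8, so (g) does not meet the standard; on (h) the weight is 79 less the opposing 72 gives net 7, < 8, so (h) does not meet the standard.
  The contractor does not carry Stage II.3.
The analysis ends at Stage II.3; the agency prevails on this issue.
— Issue III —
Stage III.1 — burden on contractor; standard: a more-likely-than-not showing (weight is at least 52).
    (i): 54 − 2 = 52 ≥ 52 [met]
  The contractor carries Stage III.1; the agency now bears the burden.
Stage III.2 — burden on agency; standard: clear and convincing evidence (weight exceeds 68).
    (j): 99 − 23 = 76 > 68 [met]
  The agency carries Stage III.2; the contractor now bears the burden.
Stage III.3 — burden on contractor; standard: a more-likely-than-not showing (weight is at least 52).
    (k): 66 − 9 = 57 ≥ 52 [met]
    (l): 58 − 6 = 52 ≥ 52 [met]
  The contractor carries the last stage.
With every stage satisfied, the contractor prevails on this issue.
Per-issue: Issue I → agency; Issue II → agency; Issue III → contractor. The contractor must prevail on every issue; overall, the agency prevails.

agency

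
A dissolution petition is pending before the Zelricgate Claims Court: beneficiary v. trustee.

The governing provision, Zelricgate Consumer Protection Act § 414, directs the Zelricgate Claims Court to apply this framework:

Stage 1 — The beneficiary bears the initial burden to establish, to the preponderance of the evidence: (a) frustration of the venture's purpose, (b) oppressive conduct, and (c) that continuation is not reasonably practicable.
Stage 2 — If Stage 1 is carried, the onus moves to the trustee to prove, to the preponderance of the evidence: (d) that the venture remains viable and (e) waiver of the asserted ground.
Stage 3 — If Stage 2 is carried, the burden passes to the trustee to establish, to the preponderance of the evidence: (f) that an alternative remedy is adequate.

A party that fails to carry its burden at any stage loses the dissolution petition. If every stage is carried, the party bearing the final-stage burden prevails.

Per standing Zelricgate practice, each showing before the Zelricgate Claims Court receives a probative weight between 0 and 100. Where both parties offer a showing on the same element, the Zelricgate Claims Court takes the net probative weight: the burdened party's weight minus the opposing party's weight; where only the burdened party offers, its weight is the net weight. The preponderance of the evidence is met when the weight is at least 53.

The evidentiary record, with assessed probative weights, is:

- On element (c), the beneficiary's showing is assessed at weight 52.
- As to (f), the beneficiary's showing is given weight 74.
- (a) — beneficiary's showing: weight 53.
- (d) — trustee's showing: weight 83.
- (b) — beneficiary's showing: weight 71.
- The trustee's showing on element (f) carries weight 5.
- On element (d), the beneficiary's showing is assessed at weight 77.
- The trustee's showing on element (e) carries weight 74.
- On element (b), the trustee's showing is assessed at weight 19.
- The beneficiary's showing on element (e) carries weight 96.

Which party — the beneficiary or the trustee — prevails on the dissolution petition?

At Stage 1 the beneficiary must meet the preponderance of the evidence (weight is at least 53): on (a) the weight is 53, which does reach 53, so (a) meets the standard; on (b) the weight is 71 less the opposing 19 gives net 52, < 53, so (b) does not meet the standard; on (c) the weight is 52, < 53, so (c) does not meet the standard.
  Stage 1 not carried; the beneficiary fails its burden.
The analysis ends at Stage 1; the trustee prevails.

trustee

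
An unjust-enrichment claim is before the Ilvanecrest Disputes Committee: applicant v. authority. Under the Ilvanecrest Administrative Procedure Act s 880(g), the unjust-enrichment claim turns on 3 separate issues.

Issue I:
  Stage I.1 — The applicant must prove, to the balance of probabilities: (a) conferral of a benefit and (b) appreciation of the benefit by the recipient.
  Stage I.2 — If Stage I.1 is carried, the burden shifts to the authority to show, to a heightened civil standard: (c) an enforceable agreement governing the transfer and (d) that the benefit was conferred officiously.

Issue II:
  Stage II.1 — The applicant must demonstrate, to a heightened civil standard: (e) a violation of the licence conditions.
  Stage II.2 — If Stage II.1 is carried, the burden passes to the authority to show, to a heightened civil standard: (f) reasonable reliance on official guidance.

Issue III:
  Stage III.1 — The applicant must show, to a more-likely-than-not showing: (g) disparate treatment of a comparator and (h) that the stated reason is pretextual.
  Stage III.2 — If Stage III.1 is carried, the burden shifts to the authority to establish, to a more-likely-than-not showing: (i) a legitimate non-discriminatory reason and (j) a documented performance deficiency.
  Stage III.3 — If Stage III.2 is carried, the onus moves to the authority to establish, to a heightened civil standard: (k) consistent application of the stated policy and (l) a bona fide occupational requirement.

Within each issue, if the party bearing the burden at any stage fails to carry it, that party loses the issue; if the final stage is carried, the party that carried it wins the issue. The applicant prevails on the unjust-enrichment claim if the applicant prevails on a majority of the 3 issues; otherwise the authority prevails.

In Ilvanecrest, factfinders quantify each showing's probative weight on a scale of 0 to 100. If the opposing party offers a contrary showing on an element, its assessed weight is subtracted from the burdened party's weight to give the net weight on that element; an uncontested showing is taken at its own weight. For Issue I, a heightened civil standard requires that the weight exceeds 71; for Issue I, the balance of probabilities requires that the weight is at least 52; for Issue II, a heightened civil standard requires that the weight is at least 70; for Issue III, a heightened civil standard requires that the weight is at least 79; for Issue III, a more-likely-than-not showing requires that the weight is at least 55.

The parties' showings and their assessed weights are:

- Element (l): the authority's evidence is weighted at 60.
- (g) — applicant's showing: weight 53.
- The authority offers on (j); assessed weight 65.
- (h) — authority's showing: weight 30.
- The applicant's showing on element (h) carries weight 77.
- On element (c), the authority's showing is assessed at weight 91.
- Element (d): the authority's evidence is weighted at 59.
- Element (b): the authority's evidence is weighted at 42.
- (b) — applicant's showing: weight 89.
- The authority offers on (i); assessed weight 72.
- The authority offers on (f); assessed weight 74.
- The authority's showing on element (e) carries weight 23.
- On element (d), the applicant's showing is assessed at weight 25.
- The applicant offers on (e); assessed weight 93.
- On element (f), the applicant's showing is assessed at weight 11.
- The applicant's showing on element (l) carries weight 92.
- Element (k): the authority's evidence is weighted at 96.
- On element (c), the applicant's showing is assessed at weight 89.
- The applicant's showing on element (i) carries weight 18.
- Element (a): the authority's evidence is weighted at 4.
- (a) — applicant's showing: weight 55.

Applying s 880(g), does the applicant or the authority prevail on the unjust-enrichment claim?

— Issue I —
Stage I.1 — burden on applicant; standard: the balance of probabilities (weight is at least 52).
    (a): 55 − 4 = 51 < 52 [not met]
    (b): 89 − 42 = 47 < 52 [not met]
  Not every element is met, so the applicant fails to carry Stage I.1.
So the authority prevails on this issue.
— Issue II —
Stage II.1 (applicant, a heightened civil standard, weight is at least 70): (e) net 93−23=70 ≥ 70 — meets.
  Stage II.1 carried; the burden shifts to the authority.
Stage II.2 (authority, a heightened civil standard, weight is at least 70): (f) net 74−11=63 < 70 — fails.
  The authority does not carry Stage II.2.
The applicant prevails on this issue.
— Issue III —
At Stage III.1 the applicant must meet a more-likely-than-not showing (weight is at least 55): on (g) the weight is 53, which does not reach 55, so (g) does not meet the standard; on (h) the weight is 77 less the opposing 30 gives net 47, which does not reach 55, so (h) does not meet the standard.
  Stage III.1 not carried; the applicant fails its burden.
So the authority prevails on this issue.
Per-issue: Issue I → authority; Issue II → applicant; Issue III → authority. The applicant must prevail on a majority of issues; overall, the authority prevails.

authority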